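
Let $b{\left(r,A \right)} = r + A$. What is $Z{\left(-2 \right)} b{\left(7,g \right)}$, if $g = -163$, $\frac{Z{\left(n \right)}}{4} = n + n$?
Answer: $2496$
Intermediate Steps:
$Z{\left(n \right)} = 8 n$ ($Z{\left(n \right)} = 4 \left(n + n\right) = 4 \cdot 2 n = 8 n$)
$b{\left(r,A \right)} = A + r$
$Z{\left(-2 \right)} b{\left(7,g \right)} = 8 \left(-2\right) \left(-163 + 7\right) = \left(-16\right) \left(-156\right) = 2496$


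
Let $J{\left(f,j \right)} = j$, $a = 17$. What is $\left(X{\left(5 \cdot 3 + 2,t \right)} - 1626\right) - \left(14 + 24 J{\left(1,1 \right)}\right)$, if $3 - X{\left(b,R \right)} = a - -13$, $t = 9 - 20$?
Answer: $-1691$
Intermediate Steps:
$t = -11$ ($t = 9 - 20 = -11$)
$X{\left(b,R \right)} = -27$ ($X{\left(b,R \right)} = 3 - \left(17 - -13\right) = 3 - \left(17 + 13\right) = 3 - 30 = -27$)
$\left(X{\left(5 \cdot 3 + 2,t \right)} - 1626\right) - \left(14 + 24 J{\left(1,1 \right)}\right) = \left(-27 - 1626\right) - 38 = -1653 - 38 = -1691$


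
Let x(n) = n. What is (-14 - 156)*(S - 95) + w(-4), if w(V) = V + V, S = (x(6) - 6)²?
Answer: 16142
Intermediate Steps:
S = 0 (S = (6 - 6)² = 0² = 0)
w(V) = 2*V
(-14 - 156)*(S - 95) + w(-4) = (-14 - 156)*(0 - 95) + 2*(-4) = -170*(-95) - 8 = 16150 - 8 = 16142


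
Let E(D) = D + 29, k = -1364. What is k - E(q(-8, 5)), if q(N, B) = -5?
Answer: -1388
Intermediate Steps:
E(D) = 29 + D
k - E(q(-8, 5)) = -1364 - (29 - 5) = -1364 - 1*24 = -1364 - 24 = -1388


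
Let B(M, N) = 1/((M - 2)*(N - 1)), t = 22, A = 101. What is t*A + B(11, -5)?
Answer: 119987/54 ≈ 2222.0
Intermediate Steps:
B(M, N) = 1/((-1 + N)*(-2 + M)) (B(M, N) = 1/((-2 + M)*(-1 + N)) = 1/((-1 + N)*(-2 + M)))
t*A + B(11, -5) = 22*101 + 1/(2 - 1*11 - 2*(-5) + 11*(-5)) = 2222 + 1/(2 - 11 + 10 - 55) = 2222 + 1/(-54) = 2222 - 1/54 = 119987/54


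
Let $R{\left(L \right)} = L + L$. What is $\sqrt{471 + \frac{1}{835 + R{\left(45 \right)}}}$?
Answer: $\frac{2 \sqrt{4030003}}{185} \approx 21.703$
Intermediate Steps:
$R{\left(L \right)} = 2 L$
$\sqrt{471 + \frac{1}{835 + R{\left(45 \right)}}} = \sqrt{471 + \frac{1}{835 + 2 \cdot 45}} = \sqrt{471 + \frac{1}{835 + 90}} = \sqrt{471 + \frac{1}{925}} = \sqrt{\frac{435676}{925}} = \frac{2 \sqrt{4030003}}{185}$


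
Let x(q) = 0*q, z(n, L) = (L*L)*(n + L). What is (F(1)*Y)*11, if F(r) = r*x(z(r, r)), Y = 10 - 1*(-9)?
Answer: 0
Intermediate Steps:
z(n, L) = L²*(L + n)
x(q) = 0
Y = 19 (Y = 10 + 9 = 19)
F(r) = 0 (F(r) = r*0 = 0)
(F(1)*Y)*11 = (0*19)*11 = 0*11 = 0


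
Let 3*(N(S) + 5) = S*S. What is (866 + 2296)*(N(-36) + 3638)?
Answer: 12853530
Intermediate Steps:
N(S) = -5 + S²/3 (N(S) = -5 + (S*S)/3 = -5 + S²/3)
(866 + 2296)*(N(-36) + 3638) = (866 + 2296)*((-5 + (⅓)*(-36)²) + 3638) = 3162*((-5 + (⅓)*1296) + 3638) = 3162*((-5 + 432) + 3638) = 3162*(427 + 3638) = 3162*4065 = 12853530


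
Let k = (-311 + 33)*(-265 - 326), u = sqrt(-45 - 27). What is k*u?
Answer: 985788*I*sqrt(2) ≈ 1.3941e+6*I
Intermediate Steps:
u = 6*I*sqrt(2) (u = sqrt(-72) = 6*I*sqrt(2) ≈ 8.4853*I)
k = 164298 (k = -278*(-591) = 164298)
k*u = 164298*(6*I*sqrt(2)) = 985788*I*sqrt(2)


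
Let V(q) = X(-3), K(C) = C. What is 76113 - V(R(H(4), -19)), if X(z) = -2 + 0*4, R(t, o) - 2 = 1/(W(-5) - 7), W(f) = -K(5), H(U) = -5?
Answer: 76115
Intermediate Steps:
W(f) = -5 (W(f) = -1*5 = -5)
R(t, o) = 23/12 (R(t, o) = 2 + 1/(-5 - 7) = 2 + 1/(-12) = 2 - 1/12 = 23/12)
X(z) = -2 (X(z) = -2 + 0 = -2)
V(q) = -2
76113 - V(R(H(4), -19)) = 76113 - 1*(-2) = 76113 + 2 = 76115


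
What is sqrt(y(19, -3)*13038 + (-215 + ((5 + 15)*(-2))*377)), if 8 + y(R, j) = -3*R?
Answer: I*sqrt(862765) ≈ 928.85*I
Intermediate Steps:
y(R, j) = -8 - 3*R
sqrt(y(19, -3)*13038 + (-215 + ((5 + 15)*(-2))*377)) = sqrt((-8 - 3*19)*13038 + (-215 + ((5 + 15)*(-2))*377)) = sqrt((-8 - 57)*13038 + (-215 + (20*(-2))*377)) = sqrt(-65*13038 + (-215 - 40*377)) = sqrt(-847470 + (-215 - 15080)) = sqrt(-847470 - 15295) = sqrt(-862765) = I*sqrt(862765)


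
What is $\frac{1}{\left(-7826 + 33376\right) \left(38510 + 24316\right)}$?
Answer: $\frac{1}{1605204300} \approx 6.2297 \cdot 10^{-10}$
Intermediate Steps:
$\frac{1}{\left(-7826 + 33376\right) \left(38510 + 24316\right)} = \frac{1}{25550 \cdot 62826} = \frac{1}{1605204300}$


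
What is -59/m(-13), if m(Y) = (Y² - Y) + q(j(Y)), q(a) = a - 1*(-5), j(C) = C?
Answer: -59/174 ≈ -0.33908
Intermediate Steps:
q(a) = 5 + a (q(a) = a + 5 = 5 + a)
m(Y) = 5 + Y² (m(Y) = (Y² - Y) + (5 + Y) = 5 + Y²)
-59/m(-13) = -59/(5 + (-13)²) = -59/(5 + 169) = -59/174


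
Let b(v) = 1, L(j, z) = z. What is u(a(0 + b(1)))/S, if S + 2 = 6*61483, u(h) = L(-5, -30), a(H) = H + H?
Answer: -15/184448 ≈ -8.1324e-5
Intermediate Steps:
a(H) = 2*H
u(h) = -30
S = 368896 (S = -2 + 6*61483 = -2 + 368898 = 368896)
u(a(0 + b(1)))/S = -30/368896 = -30*1/368896 = -15/184448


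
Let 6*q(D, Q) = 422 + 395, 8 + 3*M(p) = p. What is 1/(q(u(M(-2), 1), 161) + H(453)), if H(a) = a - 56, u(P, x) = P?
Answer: 6/3199 ≈ 0.0018756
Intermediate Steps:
M(p) = -8/3 + p/3
H(a) = -56 + a
q(D, Q) = 817/6 (q(D, Q) = (422 + 395)/6 = (⅙)*817 = 817/6)
1/(q(u(M(-2), 1), 161) + H(453)) = 1/(817/6 + (-56 + 453)) = 1/(817/6 + 397) = 1/(3199/6) = 6/3199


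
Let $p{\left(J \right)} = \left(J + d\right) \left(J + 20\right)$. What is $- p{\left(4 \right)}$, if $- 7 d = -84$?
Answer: $-384$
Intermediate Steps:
$d = 12$ ($d = \left(- \frac{1}{7}\right) \left(-84\right) = 12$)
$p{\left(J \right)} = \left(12 + J\right) \left(20 + J\right)$ ($p{\left(J \right)} = \left(J + 12\right) \left(J + 20\right) = \left(12 + J\right) \left(20 + J\right)$)
$- p{\left(4 \right)} = - (240 + 4^{2} + 32 \cdot 4) = - (240 + 16 + 128) = \left(-1\right) 384 = -384$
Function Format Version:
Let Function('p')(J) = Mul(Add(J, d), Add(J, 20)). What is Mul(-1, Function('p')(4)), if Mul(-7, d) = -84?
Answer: -384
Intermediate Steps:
d = 12 (d = Mul(Rational(-1, 7), -84) = 12)
Function('p')(J) = Mul(Add(12, J), Add(20, J)) (Function('p')(J) = Mul(Add(J, 12), Add(J, 20)) = Mul(Add(12, J), Add(20, J)))
Mul(-1, Function('p')(4)) = Mul(-1, Add(240, Pow(4, 2), Mul(32, 4))) = Mul(-1, Add(240, 16, 128)) = Mul(-1, 384) = -384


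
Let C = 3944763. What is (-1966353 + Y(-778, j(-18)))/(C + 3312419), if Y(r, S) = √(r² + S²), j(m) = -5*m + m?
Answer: -1966353/7257182 + √152617/3628591 ≈ -0.27084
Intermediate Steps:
j(m) = -4*m
Y(r, S) = √(S² + r²)
(-1966353 + Y(-778, j(-18)))/(C + 3312419) = (-1966353 + √((-4*(-18))² + (-778)²))/(3944763 + 3312419) = (-1966353 + √(72² + 605284))/7257182 = (-1966353 + √(5184 + 605284))*(1/7257182) = (-1966353 + √610468)*(1/7257182) = (-1966353 + 2*√152617)*(1/7257182) = -1966353/7257182 + √152617/3628591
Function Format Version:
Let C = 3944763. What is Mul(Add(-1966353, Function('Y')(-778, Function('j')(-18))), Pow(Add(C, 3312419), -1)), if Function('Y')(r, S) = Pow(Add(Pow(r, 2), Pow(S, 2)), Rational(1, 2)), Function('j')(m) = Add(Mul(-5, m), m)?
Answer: Add(Rational(-1966353, 7257182), Mul(Rational(1, 3628591), Pow(152617, Rational(1, 2)))) ≈ -0.27084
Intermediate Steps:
Function('j')(m) = Mul(-4, m)
Function('Y')(r, S) = Pow(Add(Pow(S, 2), Pow(r, 2)), Rational(1, 2))
Mul(Add(-1966353, Function('Y')(-778, Function('j')(-18))), Pow(Add(C, 3312419), -1)) = Mul(Add(-1966353, Pow(Add(Pow(Mul(-4, -18), 2), Pow(-778, 2)), Rational(1, 2))), Pow(Add(3944763, 3312419), -1)) = Mul(Add(-1966353, Pow(Add(Pow(72, 2), 605284), Rational(1, 2))), Pow(7257182, -1)) = Mul(Add(-1966353, Pow(Add(5184, 605284), Rational(1, 2))), Rational(1, 7257182)) = Mul(Add(-1966353, Pow(610468, Rational(1, 2))), Rational(1, 7257182)) = Mul(Add(-1966353, Mul(2, Pow(152617, Rational(1, 2)))), Rational(1, 7257182)) = Add(Rational(-1966353, 7257182), Mul(Rational(1, 3628591), Pow(152617, Rational(1, 2))))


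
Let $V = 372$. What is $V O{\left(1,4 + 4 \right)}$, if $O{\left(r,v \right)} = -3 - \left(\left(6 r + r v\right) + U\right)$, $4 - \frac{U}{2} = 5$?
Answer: $-5580$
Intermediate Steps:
$U = -2$ ($U = 8 - 10 = -2$)
$O{\left(r,v \right)} = -1 - 6 r - r v$ ($O{\left(r,v \right)} = -3 - \left(\left(6 r + r v\right) - 2\right) = -3 - \left(-2 + 6 r + r v\right) = -1 - 6 r - r v$)
$V O{\left(1,4 + 4 \right)} = 372 \left(-1 - 6 - 1 \left(4 + 4\right)\right) = 372 \left(-1 - 6 - 1 \cdot 8\right) = 372 \left(-1 - 6 - 8\right) = 372 \left(-15\right) = -5580$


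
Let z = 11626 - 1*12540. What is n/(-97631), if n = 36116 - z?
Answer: -37030/97631 ≈ -0.37929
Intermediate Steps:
z = -914 (z = 11626 - 12540 = -914)
n = 37030 (n = 36116 - 1*(-914) = 36116 + 914 = 37030)
n/(-97631) = 37030/(-97631) = 37030*(-1/97631) = -37030/97631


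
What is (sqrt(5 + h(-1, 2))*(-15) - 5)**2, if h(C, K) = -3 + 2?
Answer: 1225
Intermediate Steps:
h(C, K) = -1
(sqrt(5 + h(-1, 2))*(-15) - 5)**2 = (sqrt(5 - 1)*(-15) - 5)**2 = (sqrt(4)*(-15) - 5)**2 = (2*(-15) - 5)**2 = (-30 - 5)**2 = (-35)**2 = 1225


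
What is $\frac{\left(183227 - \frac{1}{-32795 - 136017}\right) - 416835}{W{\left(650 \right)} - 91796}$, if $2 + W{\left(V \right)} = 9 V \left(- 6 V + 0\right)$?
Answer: $\frac{39435833695}{3866942383976} \approx 0.010198$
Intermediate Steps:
$W{\left(V \right)} = -2 - 54 V^{2}$ ($W{\left(V \right)} = -2 + 9 V \left(- 6 V + 0\right) = -2 + 9 V \left(- 6 V\right) = -2 - 54 V^{2}$)
$\frac{\left(183227 - \frac{1}{-32795 - 136017}\right) - 416835}{W{\left(650 \right)} - 91796} = \frac{\left(183227 - \frac{1}{-32795 - 136017}\right) - 416835}{\left(-2 - 54 \cdot 650^{2}\right) - 91796} = \frac{\left(183227 - \frac{1}{-168812}\right) - 416835}{\left(-2 - 22815000\right) - 91796} = \frac{\left(183227 - - \frac{1}{168812}\right) - 416835}{\left(-2 - 22815000\right) - 91796} = \frac{\left(183227 + \frac{1}{168812}\right) - 416835}{-22815002 - 91796} = \frac{\frac{30930916325}{168812} - 416835}{-22906798} = \left(- \frac{39435833695}{168812}\right) \left(- \frac{1}{22906798}\right) = \frac{39435833695}{3866942383976}$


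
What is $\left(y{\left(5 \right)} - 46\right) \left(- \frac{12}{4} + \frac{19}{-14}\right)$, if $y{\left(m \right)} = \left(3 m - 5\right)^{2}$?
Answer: $- \frac{1647}{7} \approx -235.29$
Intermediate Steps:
$y{\left(m \right)} = \left(-5 + 3 m\right)^{2}$
$\left(y{\left(5 \right)} - 46\right) \left(- \frac{12}{4} + \frac{19}{-14}\right) = \left(\left(-5 + 3 \cdot 5\right)^{2} - 46\right) \left(- \frac{12}{4} + \frac{19}{-14}\right) = \left(\left(-5 + 15\right)^{2} - 46\right) \left(\left(-12\right) \frac{1}{4} + 19 \left(- \frac{1}{14}\right)\right) = \left(10^{2} - 46\right) \left(-3 - \frac{19}{14}\right) = \left(100 - 46\right) \left(- \frac{61}{14}\right) = 54 \left(- \frac{61}{14}\right) = - \frac{1647}{7}$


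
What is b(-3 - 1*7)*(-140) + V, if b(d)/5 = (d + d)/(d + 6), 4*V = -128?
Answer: -3532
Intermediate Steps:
V = -32 (V = (¼)*(-128) = -32)
b(d) = 10*d/(6 + d) (b(d) = 5*((d + d)/(d + 6)) = 5*((2*d)/(6 + d)) = 5*(2*d/(6 + d)) = 10*d/(6 + d))
b(-3 - 1*7)*(-140) + V = (10*(-3 - 1*7)/(6 + (-3 - 1*7)))*(-140) - 32 = (10*(-3 - 7)/(6 + (-3 - 7)))*(-140) - 32 = (10*(-10)/(6 - 10))*(-140) - 32 = (10*(-10)/(-4))*(-140) - 32 = (10*(-10)*(-¼))*(-140) - 32 = 25*(-140) - 32 = -3500 - 32 = -3532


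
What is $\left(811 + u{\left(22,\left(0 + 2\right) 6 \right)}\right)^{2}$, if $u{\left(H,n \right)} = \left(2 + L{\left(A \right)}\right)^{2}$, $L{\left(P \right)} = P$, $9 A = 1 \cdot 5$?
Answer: $\frac{4385088400}{6561} \approx 6.6836 \cdot 10^{5}$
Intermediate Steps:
$A = \frac{5}{9}$ ($A = \frac{1 \cdot 5}{9} = \frac{1}{9} \cdot 5 = \frac{5}{9} \approx 0.55556$)
$u{\left(H,n \right)} = \frac{529}{81}$ ($u{\left(H,n \right)} = \left(2 + \frac{5}{9}\right)^{2} = \left(\frac{23}{9}\right)^{2} = \frac{529}{81}$)
$\left(811 + u{\left(22,\left(0 + 2\right) 6 \right)}\right)^{2} = \left(811 + \frac{529}{81}\right)^{2} = \left(\frac{66220}{81}\right)^{2} = \frac{4385088400}{6561}$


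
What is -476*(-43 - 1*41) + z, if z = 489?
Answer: 40473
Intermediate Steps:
-476*(-43 - 1*41) + z = -476*(-43 - 1*41) + 489 = -476*(-43 - 41) + 489 = -476*(-84) + 489 = 39984 + 489 = 40473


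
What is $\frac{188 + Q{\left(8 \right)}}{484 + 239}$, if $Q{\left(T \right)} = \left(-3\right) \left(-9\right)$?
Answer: $\frac{215}{723} \approx 0.29737$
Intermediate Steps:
$Q{\left(T \right)} = 27$
$\frac{188 + Q{\left(8 \right)}}{484 + 239} = \frac{188 + 27}{484 + 239} = \frac{215}{723}$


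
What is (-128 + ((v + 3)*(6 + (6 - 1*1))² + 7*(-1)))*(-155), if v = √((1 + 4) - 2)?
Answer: -35340 - 18755*√3 ≈ -67825.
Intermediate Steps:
v = √3 (v = √(5 - 2) = √3 ≈ 1.7320)
(-128 + ((v + 3)*(6 + (6 - 1*1))² + 7*(-1)))*(-155) = (-128 + ((√3 + 3)*(6 + (6 - 1*1))² + 7*(-1)))*(-155) = (-128 + ((3 + √3)*(6 + (6 - 1))² - 7))*(-155) = (-128 + ((3 + √3)*(6 + 5)² - 7))*(-155) = (-128 + ((3 + √3)*11² - 7))*(-155) = (-128 + ((3 + √3)*121 - 7))*(-155) = (-128 + ((363 + 121*√3) - 7))*(-155) = (-128 + (356 + 121*√3))*(-155) = (228 + 121*√3)*(-155) = -35340 - 18755*√3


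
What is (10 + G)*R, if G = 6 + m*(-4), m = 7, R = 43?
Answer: -516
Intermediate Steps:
G = -22 (G = 6 + 7*(-4) = 6 - 28 = -22)
(10 + G)*R = (10 - 22)*43 = -12*43 = -516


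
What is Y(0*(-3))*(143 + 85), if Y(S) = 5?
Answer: 1140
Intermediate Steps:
Y(0*(-3))*(143 + 85) = 5*(143 + 85) = 5*228 = 1140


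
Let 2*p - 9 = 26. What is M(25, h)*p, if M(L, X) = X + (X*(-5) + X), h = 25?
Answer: -2625/2 ≈ -1312.5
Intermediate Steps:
p = 35/2 (p = 9/2 + (½)*26 = 9/2 + 13 = 35/2 ≈ 17.500)
M(L, X) = -3*X (M(L, X) = X + (-5*X + X) = X - 4*X = -3*X)
M(25, h)*p = -3*25*(35/2) = -75*35/2 = -2625/2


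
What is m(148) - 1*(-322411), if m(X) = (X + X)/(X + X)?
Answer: 322412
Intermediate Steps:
m(X) = 1 (m(X) = (2*X)/((2*X)) = (2*X)*(1/(2*X)) = 1)
m(148) - 1*(-322411) = 1 - 1*(-322411) = 1 + 322411 = 322412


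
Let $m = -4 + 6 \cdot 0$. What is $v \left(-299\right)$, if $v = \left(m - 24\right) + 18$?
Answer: $2990$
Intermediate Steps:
$m = -4$ ($m = -4 + 0 = -4$)
$v = -10$ ($v = \left(-4 - 24\right) + 18 = -28 + 18 = -10$)
$v \left(-299\right) = \left(-10\right) \left(-299\right) = 2990$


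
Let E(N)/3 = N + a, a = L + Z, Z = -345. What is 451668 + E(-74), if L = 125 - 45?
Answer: 450651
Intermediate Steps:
L = 80
a = -265 (a = 80 - 345 = -265)
E(N) = -795 + 3*N (E(N) = 3*(N - 265) = 3*(-265 + N) = -795 + 3*N)
451668 + E(-74) = 451668 + (-795 + 3*(-74)) = 451668 + (-795 - 222) = 451668 - 1017 = 450651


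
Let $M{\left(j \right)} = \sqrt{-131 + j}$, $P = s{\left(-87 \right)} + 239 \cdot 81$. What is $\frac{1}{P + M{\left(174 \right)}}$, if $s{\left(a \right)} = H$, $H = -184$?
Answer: $\frac{19175}{367680582} - \frac{\sqrt{43}}{367680582} \approx 5.2133 \cdot 10^{-5}$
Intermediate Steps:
$s{\left(a \right)} = -184$
$P = 19175$ ($P = -184 + 239 \cdot 81 = -184 + 19359 = 19175$)
$\frac{1}{P + M{\left(174 \right)}} = \frac{1}{19175 + \sqrt{-131 + 174}} = \frac{1}{19175 + \sqrt{43}}$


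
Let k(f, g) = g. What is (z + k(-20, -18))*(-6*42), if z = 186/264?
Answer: 47943/11 ≈ 4358.5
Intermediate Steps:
z = 31/44 (z = 186*(1/264) = 31/44 ≈ 0.70455)
(z + k(-20, -18))*(-6*42) = (31/44 - 18)*(-6*42) = -761/44*(-252) = 47943/11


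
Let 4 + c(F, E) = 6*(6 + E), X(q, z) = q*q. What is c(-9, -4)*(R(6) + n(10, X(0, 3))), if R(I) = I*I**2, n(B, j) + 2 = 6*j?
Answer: 1712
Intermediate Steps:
X(q, z) = q**2
n(B, j) = -2 + 6*j
c(F, E) = 32 + 6*E (c(F, E) = -4 + 6*(6 + E) = -4 + (36 + 6*E) = 32 + 6*E)
R(I) = I**3
c(-9, -4)*(R(6) + n(10, X(0, 3))) = (32 + 6*(-4))*(6**3 + (-2 + 6*0**2)) = (32 - 24)*(216 + (-2 + 6*0)) = 8*(216 + (-2 + 0)) = 8*(216 - 2) = 8*214 = 1712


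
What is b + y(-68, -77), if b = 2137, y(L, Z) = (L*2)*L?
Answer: 11385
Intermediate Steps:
y(L, Z) = 2*L² (y(L, Z) = (2*L)*L = 2*L²)
b + y(-68, -77) = 2137 + 2*(-68)² = 2137 + 2*4624 = 2137 + 9248 = 11385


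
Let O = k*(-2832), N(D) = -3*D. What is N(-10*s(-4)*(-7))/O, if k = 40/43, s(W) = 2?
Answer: 301/1888 ≈ 0.15943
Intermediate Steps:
k = 40/43 (k = 40*(1/43) = 40/43 ≈ 0.93023)
O = -113280/43 (O = (40/43)*(-2832) = -113280/43 ≈ -2634.4)
N(-10*s(-4)*(-7))/O = (-3*(-10*2)*(-7))/(-113280/43) = -(-60)*(-7)*(-43/113280) = -3*140*(-43/113280) = -420*(-43/113280) = 301/1888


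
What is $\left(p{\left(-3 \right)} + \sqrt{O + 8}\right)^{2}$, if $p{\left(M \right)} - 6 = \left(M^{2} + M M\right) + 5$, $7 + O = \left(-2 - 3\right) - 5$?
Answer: $832 + 174 i \approx 832.0 + 174.0 i$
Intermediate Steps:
$O = -17$ ($O = -7 - 10 = -17$)
$p{\left(M \right)} = 11 + 2 M^{2}$ ($p{\left(M \right)} = 6 + \left(\left(M^{2} + M M\right) + 5\right) = 6 + \left(\left(M^{2} + M^{2}\right) + 5\right) = 6 + \left(2 M^{2} + 5\right) = 6 + \left(5 + 2 M^{2}\right) = 11 + 2 M^{2}$)
$\left(p{\left(-3 \right)} + \sqrt{O + 8}\right)^{2} = \left(\left(11 + 2 \left(-3\right)^{2}\right) + \sqrt{-17 + 8}\right)^{2} = \left(\left(11 + 2 \cdot 9\right) + \sqrt{-9}\right)^{2} = \left(\left(11 + 18\right) + 3 i\right)^{2} = \left(29 + 3 i\right)^{2}$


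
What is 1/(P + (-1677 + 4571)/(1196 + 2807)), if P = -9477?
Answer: -4003/37933537 ≈ -0.00010553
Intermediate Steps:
1/(P + (-1677 + 4571)/(1196 + 2807)) = 1/(-9477 + (-1677 + 4571)/(1196 + 2807)) = 1/(-9477 + 2894/4003) = 1/(-37933537/4003) = -4003/37933537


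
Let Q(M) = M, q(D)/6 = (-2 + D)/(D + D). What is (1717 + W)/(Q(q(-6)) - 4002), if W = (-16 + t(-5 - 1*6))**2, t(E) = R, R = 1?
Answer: -971/1999 ≈ -0.48574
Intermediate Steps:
t(E) = 1
q(D) = 3*(-2 + D)/D (q(D) = 6*((-2 + D)/(D + D)) = 6*((-2 + D)/((2*D))) = 6*((-2 + D)*(1/(2*D))) = 6*((-2 + D)/(2*D)) = 3*(-2 + D)/D)
W = 225 (W = (-16 + 1)**2 = (-15)**2 = 225)
(1717 + W)/(Q(q(-6)) - 4002) = (1717 + 225)/((3 - 6/(-6)) - 4002) = 1942/((3 - 6*(-1/6)) - 4002) = 1942/((3 + 1) - 4002) = 1942/(4 - 4002) = 1942/(-3998) = 1942*(-1/3998) = -971/1999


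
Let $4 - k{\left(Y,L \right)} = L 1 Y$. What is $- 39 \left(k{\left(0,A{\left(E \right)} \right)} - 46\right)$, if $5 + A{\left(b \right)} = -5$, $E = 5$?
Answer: $1638$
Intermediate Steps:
$A{\left(b \right)} = -10$ ($A{\left(b \right)} = -5 - 5 = -10$)
$k{\left(Y,L \right)} = 4 - L Y$ ($k{\left(Y,L \right)} = 4 - L 1 Y = 4 - L Y$)
$- 39 \left(k{\left(0,A{\left(E \right)} \right)} - 46\right) = - 39 \left(\left(4 - \left(-10\right) 0\right) - 46\right) = - 39 \left(\left(4 + 0\right) - 46\right) = - 39 \left(4 - 46\right) = \left(-39\right) \left(-42\right) = 1638$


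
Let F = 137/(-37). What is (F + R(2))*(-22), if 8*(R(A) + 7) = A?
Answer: 17017/74 ≈ 229.96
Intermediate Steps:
R(A) = -7 + A/8
F = -137/37 (F = 137*(-1/37) = -137/37 ≈ -3.7027)
(F + R(2))*(-22) = (-137/37 + (-7 + (⅛)*2))*(-22) = (-137/37 + (-7 + ¼))*(-22) = (-137/37 - 27/4)*(-22) = -1547/148*(-22) = 17017/74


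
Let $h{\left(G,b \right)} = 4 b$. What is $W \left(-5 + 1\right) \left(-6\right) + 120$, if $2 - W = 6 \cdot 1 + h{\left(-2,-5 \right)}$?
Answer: $504$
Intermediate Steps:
$W = 16$ ($W = 2 - \left(6 \cdot 1 + 4 \left(-5\right)\right) = 2 - \left(6 - 20\right) = 2 - -14 = 2 + 14 = 16$)
$W \left(-5 + 1\right) \left(-6\right) + 120 = 16 \left(-5 + 1\right) \left(-6\right) + 120 = 16 \left(\left(-4\right) \left(-6\right)\right) + 120 = 16 \cdot 24 + 120 = 384 + 120 = 504$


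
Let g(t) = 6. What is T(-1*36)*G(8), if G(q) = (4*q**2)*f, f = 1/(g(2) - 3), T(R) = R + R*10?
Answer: -33792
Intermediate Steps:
T(R) = 11*R (T(R) = R + 10*R = 11*R)
f = 1/3 (f = 1/(6 - 3) = 1/3 ≈ 0.33333)
G(q) = 4*q**2/3 (G(q) = (4*q**2)*(1/3) = 4*q**2/3)
T(-1*36)*G(8) = (11*(-1*36))*((4/3)*8**2) = (11*(-36))*((4/3)*64) = -396*256/3 = -33792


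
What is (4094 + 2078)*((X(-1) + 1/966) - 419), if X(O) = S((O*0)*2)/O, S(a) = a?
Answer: -1249067758/483 ≈ -2.5861e+6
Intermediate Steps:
X(O) = 0 (X(O) = ((O*0)*2)/O = (0*2)/O = 0/O = 0)
(4094 + 2078)*((X(-1) + 1/966) - 419) = (4094 + 2078)*((0 + 1/966) - 419) = 6172*((0 + 1/966) - 419) = 6172*(1/966 - 419) = 6172*(-404753/966) = -1249067758/483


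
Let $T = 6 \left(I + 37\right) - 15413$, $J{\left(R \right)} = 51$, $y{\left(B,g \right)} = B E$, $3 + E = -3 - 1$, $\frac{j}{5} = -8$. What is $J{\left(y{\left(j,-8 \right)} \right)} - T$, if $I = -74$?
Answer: $15686$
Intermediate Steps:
$j = -40$ ($j = 5 \left(-8\right) = -40$)
$E = -7$ ($E = -3 - 4 = -7$)
$y{\left(B,g \right)} = - 7 B$ ($y{\left(B,g \right)} = B \left(-7\right) = - 7 B$)
$T = -15635$ ($T = 6 \left(-74 + 37\right) - 15413 = 6 \left(-37\right) - 15413 = -222 - 15413 = -15635$)
$J{\left(y{\left(j,-8 \right)} \right)} - T = 51 - -15635 = 51 + 15635 = 15686$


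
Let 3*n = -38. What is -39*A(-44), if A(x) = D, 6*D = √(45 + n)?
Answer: -13*√291/6 ≈ -36.961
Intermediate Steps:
n = -38/3 (n = (⅓)*(-38) = -38/3 ≈ -12.667)
D = √291/18 (D = √(45 - 38/3)/6 = √(97/3)/6 = (√291/3)/6 = √291/18 ≈ 0.94771)
A(x) = √291/18
-39*A(-44) = -13*√291/6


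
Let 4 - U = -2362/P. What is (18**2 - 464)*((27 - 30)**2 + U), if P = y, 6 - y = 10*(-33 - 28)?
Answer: -25925/11 ≈ -2356.8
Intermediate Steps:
y = 616 (y = 6 - 10*(-33 - 28) = 6 - 10*(-61) = 6 - 1*(-610) = 6 + 610 = 616)
P = 616
U = 2413/308 (U = 4 - (-2362)/616 = 4 - 1*(-1181/308) = 4 + 1181/308 = 2413/308 ≈ 7.8344)
(18**2 - 464)*((27 - 30)**2 + U) = (18**2 - 464)*((27 - 30)**2 + 2413/308) = (324 - 464)*((-3)**2 + 2413/308) = -140*(9 + 2413/308) = -140*5185/308 = -25925/11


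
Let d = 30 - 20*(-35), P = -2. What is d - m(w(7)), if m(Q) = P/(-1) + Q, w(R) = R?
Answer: 721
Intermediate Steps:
m(Q) = 2 + Q (m(Q) = -2/(-1) + Q = -2*(-1) + Q = 2 + Q)
d = 730 (d = 30 + 700 = 730)
d - m(w(7)) = 730 - (2 + 7) = 730 - 1*9 = 730 - 9 = 721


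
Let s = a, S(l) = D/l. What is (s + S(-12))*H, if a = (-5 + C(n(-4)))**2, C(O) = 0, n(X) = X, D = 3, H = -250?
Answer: -12375/2 ≈ -6187.5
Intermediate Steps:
a = 25 (a = (-5 + 0)**2 = (-5)**2 = 25)
S(l) = 3/l
s = 25
(s + S(-12))*H = (25 + 3/(-12))*(-250) = (25 + 3*(-1/12))*(-250) = (25 - 1/4)*(-250) = (99/4)*(-250) = -12375/2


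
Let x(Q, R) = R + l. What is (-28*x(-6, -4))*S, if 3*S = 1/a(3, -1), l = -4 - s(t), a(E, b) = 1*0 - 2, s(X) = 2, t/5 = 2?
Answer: -140/3 ≈ -46.667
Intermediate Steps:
t = 10 (t = 5*2 = 10)
a(E, b) = -2 (a(E, b) = 0 - 2 = -2)
l = -6 (l = -4 - 1*2 = -4 - 2 = -6)
x(Q, R) = -6 + R (x(Q, R) = R - 6 = -6 + R)
S = -⅙ (S = (⅓)/(-2) = (⅓)*(-½) = -⅙ ≈ -0.16667)
(-28*x(-6, -4))*S = -28*(-6 - 4)*(-⅙) = -28*(-10)*(-⅙) = 280*(-⅙) = -140/3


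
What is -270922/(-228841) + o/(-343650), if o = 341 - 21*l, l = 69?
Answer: 46677950564/39320604825 ≈ 1.1871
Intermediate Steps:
o = -1108 (o = 341 - 21*69 = 341 - 1449 = -1108)
-270922/(-228841) + o/(-343650) = -270922/(-228841) - 1108/(-343650) = -270922*(-1/228841) - 1108*(-1/343650) = 270922/228841 + 554/171825 = 46677950564/39320604825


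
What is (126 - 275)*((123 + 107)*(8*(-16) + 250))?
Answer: -4180940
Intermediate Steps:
(126 - 275)*((123 + 107)*(8*(-16) + 250)) = -34270*(-128 + 250) = -34270*122 = -149*28060 = -4180940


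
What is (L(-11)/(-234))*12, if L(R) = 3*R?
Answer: 22/13 ≈ 1.6923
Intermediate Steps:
(L(-11)/(-234))*12 = ((3*(-11))/(-234))*12 = -33*(-1/234)*12 = (11/78)*12 = 22/13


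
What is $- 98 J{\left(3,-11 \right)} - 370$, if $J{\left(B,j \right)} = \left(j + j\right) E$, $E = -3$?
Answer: $-6838$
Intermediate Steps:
$J{\left(B,j \right)} = - 6 j$ ($J{\left(B,j \right)} = \left(j + j\right) \left(-3\right) = 2 j \left(-3\right) = - 6 j$)
$- 98 J{\left(3,-11 \right)} - 370 = - 98 \left(\left(-6\right) \left(-11\right)\right) - 370 = \left(-98\right) 66 - 370 = -6468 - 370 = -6838$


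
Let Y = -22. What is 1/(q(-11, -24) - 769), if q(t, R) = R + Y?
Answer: -1/815 ≈ -0.0012270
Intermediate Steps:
q(t, R) = -22 + R (q(t, R) = R - 22 = -22 + R)
1/(q(-11, -24) - 769) = 1/((-22 - 24) - 769) = 1/(-46 - 769) = 1/(-815) = -1/815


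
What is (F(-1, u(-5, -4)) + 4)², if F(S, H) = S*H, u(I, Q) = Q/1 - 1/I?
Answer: 1521/25 ≈ 60.840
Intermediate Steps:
u(I, Q) = Q - 1/I (u(I, Q) = Q*1 - 1/I = Q - 1/I)
F(S, H) = H*S
(F(-1, u(-5, -4)) + 4)² = ((-4 - 1/(-5))*(-1) + 4)² = ((-4 - 1*(-⅕))*(-1) + 4)² = ((-4 + ⅕)*(-1) + 4)² = (-19/5*(-1) + 4)² = (19/5 + 4)² = (39/5)² = 1521/25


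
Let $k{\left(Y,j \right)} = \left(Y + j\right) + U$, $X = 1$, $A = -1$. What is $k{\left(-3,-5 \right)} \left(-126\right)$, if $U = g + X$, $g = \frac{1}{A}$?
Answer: $1008$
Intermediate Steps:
$g = -1$ ($g = \frac{1}{-1} = -1$)
$U = 0$ ($U = -1 + 1 = 0$)
$k{\left(Y,j \right)} = Y + j$ ($k{\left(Y,j \right)} = \left(Y + j\right) + 0 = Y + j$)
$k{\left(-3,-5 \right)} \left(-126\right) = \left(-3 - 5\right) \left(-126\right) = \left(-8\right) \left(-126\right) = 1008$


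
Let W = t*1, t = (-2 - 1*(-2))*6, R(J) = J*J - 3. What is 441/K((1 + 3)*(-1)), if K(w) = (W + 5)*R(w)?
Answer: 441/65 ≈ 6.7846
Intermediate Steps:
R(J) = -3 + J² (R(J) = J² - 3 = -3 + J²)
t = 0 (t = (-2 + 2)*6 = 0*6 = 0)
W = 0 (W = 0*1 = 0)
K(w) = -15 + 5*w² (K(w) = (0 + 5)*(-3 + w²) = 5*(-3 + w²) = -15 + 5*w²)
441/K((1 + 3)*(-1)) = 441/(-15 + 5*((1 + 3)*(-1))²) = 441/(-15 + 5*(4*(-1))²) = 441/(-15 + 5*(-4)²) = 441/(-15 + 5*16) = 441/(-15 + 80) = 441/65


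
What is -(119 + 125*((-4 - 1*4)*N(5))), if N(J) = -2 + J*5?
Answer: 22881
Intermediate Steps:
N(J) = -2 + 5*J
-(119 + 125*((-4 - 1*4)*N(5))) = -(119 + 125*((-4 - 1*4)*(-2 + 5*5))) = -(119 + 125*((-4 - 4)*(-2 + 25))) = -(119 + 125*(-8*23)) = -(119 + 125*(-184)) = -(119 - 23000) = -1*(-22881) = 22881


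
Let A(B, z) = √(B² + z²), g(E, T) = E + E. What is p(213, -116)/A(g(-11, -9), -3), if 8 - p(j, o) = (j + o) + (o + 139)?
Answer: -112*√493/493 ≈ -5.0442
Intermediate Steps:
p(j, o) = -131 - j - 2*o (p(j, o) = 8 - ((j + o) + (o + 139)) = 8 - ((j + o) + (139 + o)) = 8 - (139 + j + 2*o) = 8 + (-139 - j - 2*o) = -131 - j - 2*o)
g(E, T) = 2*E
p(213, -116)/A(g(-11, -9), -3) = (-131 - 1*213 - 2*(-116))/(√((2*(-11))² + (-3)²)) = (-131 - 213 + 232)/(√((-22)² + 9)) = -112/√(484 + 9) = -112*√493/493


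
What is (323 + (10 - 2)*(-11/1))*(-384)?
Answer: -90240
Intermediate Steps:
(323 + (10 - 2)*(-11/1))*(-384) = (323 + 8*(-11*1))*(-384) = (323 + 8*(-11))*(-384) = (323 - 88)*(-384) = 235*(-384) = -90240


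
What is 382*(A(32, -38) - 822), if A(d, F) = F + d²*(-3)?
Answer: -1502024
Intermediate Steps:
A(d, F) = F - 3*d²
382*(A(32, -38) - 822) = 382*((-38 - 3*32²) - 822) = 382*((-38 - 3*1024) - 822) = 382*((-38 - 3072) - 822) = 382*(-3110 - 822) = 382*(-3932) = -1502024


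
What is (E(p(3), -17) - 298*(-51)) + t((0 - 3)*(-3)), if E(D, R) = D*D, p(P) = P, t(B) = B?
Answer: 15216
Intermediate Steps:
E(D, R) = D²
(E(p(3), -17) - 298*(-51)) + t((0 - 3)*(-3)) = (3² - 298*(-51)) + (0 - 3)*(-3) = (9 + 15198) - 3*(-3) = 15207 + 9 = 15216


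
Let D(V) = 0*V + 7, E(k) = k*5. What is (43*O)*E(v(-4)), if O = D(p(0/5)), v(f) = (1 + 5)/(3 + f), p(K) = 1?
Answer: -9030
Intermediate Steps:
v(f) = 6/(3 + f)
E(k) = 5*k
D(V) = 7 (D(V) = 0 + 7 = 7)
O = 7
(43*O)*E(v(-4)) = (43*7)*(5*(6/(3 - 4))) = 301*(5*(6/(-1))) = 301*(5*(6*(-1))) = 301*(5*(-6)) = 301*(-30) = -9030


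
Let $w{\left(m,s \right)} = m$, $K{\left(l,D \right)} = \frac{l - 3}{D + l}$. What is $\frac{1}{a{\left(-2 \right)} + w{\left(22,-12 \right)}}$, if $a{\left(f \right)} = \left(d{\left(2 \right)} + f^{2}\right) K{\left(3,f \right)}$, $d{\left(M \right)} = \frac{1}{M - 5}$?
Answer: $\frac{1}{22} \approx 0.045455$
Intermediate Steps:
$K{\left(l,D \right)} = \frac{-3 + l}{D + l}$
$d{\left(M \right)} = \frac{1}{-5 + M}$
$a{\left(f \right)} = 0$ ($a{\left(f \right)} = \left(\frac{1}{-5 + 2} + f^{2}\right) \frac{-3 + 3}{f + 3} = \left(\frac{1}{-3} + f^{2}\right) \frac{1}{3 + f} 0 = \left(- \frac{1}{3} + f^{2}\right) 0 = 0$)
$\frac{1}{a{\left(-2 \right)} + w{\left(22,-12 \right)}} = \frac{1}{0 + 22} = \frac{1}{22}$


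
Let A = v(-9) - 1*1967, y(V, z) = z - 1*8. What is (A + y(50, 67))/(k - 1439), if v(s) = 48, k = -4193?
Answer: 465/1408 ≈ 0.33026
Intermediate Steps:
y(V, z) = -8 + z (y(V, z) = z - 8 = -8 + z)
A = -1919 (A = 48 - 1*1967 = 48 - 1967 = -1919)
(A + y(50, 67))/(k - 1439) = (-1919 + (-8 + 67))/(-4193 - 1439) = (-1919 + 59)/(-5632) = -1860*(-1/5632) = 465/1408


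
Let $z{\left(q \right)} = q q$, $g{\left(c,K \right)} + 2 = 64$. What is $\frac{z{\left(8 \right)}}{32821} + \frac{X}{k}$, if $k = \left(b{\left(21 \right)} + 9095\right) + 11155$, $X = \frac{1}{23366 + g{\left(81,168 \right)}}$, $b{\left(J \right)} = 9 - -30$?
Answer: $\frac{30421197109}{15600828642132} \approx 0.00195$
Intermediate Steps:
$b{\left(J \right)} = 39$ ($b{\left(J \right)} = 9 + 30 = 39$)
$g{\left(c,K \right)} = 62$ ($g{\left(c,K \right)} = -2 + 64 = 62$)
$z{\left(q \right)} = q^{2}$
$X = \frac{1}{23428}$ ($X = \frac{1}{23366 + 62} = \frac{1}{23428} \approx 4.2684 \cdot 10^{-5}$)
$k = 20289$ ($k = \left(39 + 9095\right) + 11155 = 9134 + 11155 = 20289$)
$\frac{z{\left(8 \right)}}{32821} + \frac{X}{k} = \frac{8^{2}}{32821} + \frac{1}{23428 \cdot 20289} = 64 \cdot \frac{1}{32821} + \frac{1}{23428} \cdot \frac{1}{20289} = \frac{64}{32821} + \frac{1}{475330692} = \frac{30421197109}{15600828642132}$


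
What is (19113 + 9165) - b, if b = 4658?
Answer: 23620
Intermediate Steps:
(19113 + 9165) - b = (19113 + 9165) - 1*4658 = 28278 - 4658 = 23620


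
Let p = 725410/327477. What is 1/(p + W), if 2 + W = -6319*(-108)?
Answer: 327477/223487404060 ≈ 1.4653e-6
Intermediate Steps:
p = 725410/327477 (p = 725410*(1/327477) = 725410/327477 ≈ 2.2151)
W = 682450 (W = -2 - 6319*(-108) = -2 + 682452 = 682450)
1/(p + W) = 1/(725410/327477 + 682450) = 1/(223487404060/327477) = 327477/223487404060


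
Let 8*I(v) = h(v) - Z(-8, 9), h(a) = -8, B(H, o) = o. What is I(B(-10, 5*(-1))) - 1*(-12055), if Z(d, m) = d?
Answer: 12055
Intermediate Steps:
I(v) = 0 (I(v) = (-8 - 1*(-8))/8 = (-8 + 8)/8 = (1/8)*0 = 0)
I(B(-10, 5*(-1))) - 1*(-12055) = 0 - 1*(-12055) = 0 + 12055 = 12055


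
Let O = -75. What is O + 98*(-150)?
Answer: -14775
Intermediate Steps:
O + 98*(-150) = -75 + 98*(-150) = -75 - 14700 = -14775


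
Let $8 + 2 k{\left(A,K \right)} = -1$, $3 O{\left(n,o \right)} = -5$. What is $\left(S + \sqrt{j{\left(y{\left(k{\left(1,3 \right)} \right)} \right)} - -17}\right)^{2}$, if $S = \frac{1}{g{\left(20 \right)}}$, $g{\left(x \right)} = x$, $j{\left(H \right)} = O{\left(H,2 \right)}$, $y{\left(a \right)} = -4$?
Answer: $\frac{18403}{1200} + \frac{\sqrt{138}}{30} \approx 15.727$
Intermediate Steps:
$O{\left(n,o \right)} = - \frac{5}{3}$ ($O{\left(n,o \right)} = \frac{1}{3} \left(-5\right) = - \frac{5}{3}$)
$k{\left(A,K \right)} = - \frac{9}{2}$ ($k{\left(A,K \right)} = -4 + \frac{1}{2} \left(-1\right) = -4 - \frac{1}{2} = - \frac{9}{2}$)
$j{\left(H \right)} = - \frac{5}{3}$
$S = \frac{1}{20} \approx 0.05$
$\left(S + \sqrt{j{\left(y{\left(k{\left(1,3 \right)} \right)} \right)} - -17}\right)^{2} = \left(\frac{1}{20} + \sqrt{- \frac{5}{3} - -17}\right)^{2} = \left(\frac{1}{20} + \sqrt{- \frac{5}{3} + 17}\right)^{2} = \left(\frac{1}{20} + \sqrt{\frac{46}{3}}\right)^{2} = \left(\frac{1}{20} + \frac{\sqrt{138}}{3}\right)^{2}$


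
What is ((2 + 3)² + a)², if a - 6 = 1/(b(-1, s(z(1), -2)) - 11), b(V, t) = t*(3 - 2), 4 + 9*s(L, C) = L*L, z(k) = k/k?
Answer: 1104601/1156 ≈ 955.54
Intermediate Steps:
z(k) = 1
s(L, C) = -4/9 + L²/9 (s(L, C) = -4/9 + (L*L)/9 = -4/9 + L²/9)
b(V, t) = t (b(V, t) = t*1 = t)
a = 201/34 (a = 6 + 1/((-4/9 + (⅑)*1²) - 11) = 6 + 1/((-4/9 + (⅑)*1) - 11) = 6 + 1/((-4/9 + ⅑) - 11) = 6 + 1/(-⅓ - 11) = 6 + 1/(-34/3) = 6 - 3/34 = 201/34 ≈ 5.9118)
((2 + 3)² + a)² = ((2 + 3)² + 201/34)² = (5² + 201/34)² = (25 + 201/34)² = (1051/34)² = 1104601/1156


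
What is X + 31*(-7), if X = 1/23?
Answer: -4990/23 ≈ -216.96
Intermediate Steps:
X = 1/23 ≈ 0.043478
X + 31*(-7) = 1/23 + 31*(-7) = 1/23 - 217 = -4990/23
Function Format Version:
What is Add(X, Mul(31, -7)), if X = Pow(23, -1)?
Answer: Rational(-4990, 23) ≈ -216.96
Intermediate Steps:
X = Rational(1, 23) ≈ 0.043478
Add(X, Mul(31, -7)) = Add(Rational(1, 23), Mul(31, -7)) = Add(Rational(1, 23), -217) = Rational(-4990, 23)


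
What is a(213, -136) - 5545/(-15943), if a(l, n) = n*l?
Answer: -461831279/15943 ≈ -28968.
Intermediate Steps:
a(l, n) = l*n
a(213, -136) - 5545/(-15943) = 213*(-136) - 5545/(-15943) = -28968 - 5545*(-1/15943) = -28968 + 5545/15943 = -461831279/15943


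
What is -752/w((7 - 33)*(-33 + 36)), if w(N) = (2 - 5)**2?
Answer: -752/9 ≈ -83.556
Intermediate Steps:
w(N) = 9 (w(N) = (-3)**2 = 9)
-752/w((7 - 33)*(-33 + 36)) = -752/9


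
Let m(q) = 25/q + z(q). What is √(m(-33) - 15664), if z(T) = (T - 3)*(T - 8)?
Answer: I*√15451557/33 ≈ 119.12*I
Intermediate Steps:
z(T) = (-8 + T)*(-3 + T) (z(T) = (-3 + T)*(-8 + T) = (-8 + T)*(-3 + T))
m(q) = 24 + q² - 11*q + 25/q (m(q) = 25/q + (24 + q² - 11*q) = 24 + q² - 11*q + 25/q)
√(m(-33) - 15664) = √((24 + (-33)² - 11*(-33) + 25/(-33)) - 15664) = √((24 + 1089 + 363 + 25*(-1/33)) - 15664) = √((24 + 1089 + 363 - 25/33) - 15664) = √(48683/33 - 15664) = √(-468229/33) = I*√15451557/33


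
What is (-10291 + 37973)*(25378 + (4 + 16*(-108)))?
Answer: 654790028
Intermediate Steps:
(-10291 + 37973)*(25378 + (4 + 16*(-108))) = 27682*(25378 + (4 - 1728)) = 27682*(25378 - 1724) = 27682*23654 = 654790028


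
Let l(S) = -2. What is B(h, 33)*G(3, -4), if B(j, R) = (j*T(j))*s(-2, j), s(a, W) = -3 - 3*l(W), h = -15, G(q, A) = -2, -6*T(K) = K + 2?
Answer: 195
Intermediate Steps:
T(K) = -⅓ - K/6 (T(K) = -(K + 2)/6 = -(2 + K)/6 = -⅓ - K/6)
s(a, W) = 3 (s(a, W) = -3 - 3*(-2) = -3 + 6 = 3)
B(j, R) = 3*j*(-⅓ - j/6) (B(j, R) = (j*(-⅓ - j/6))*3 = 3*j*(-⅓ - j/6))
B(h, 33)*G(3, -4) = -½*(-15)*(2 - 15)*(-2) = -½*(-15)*(-13)*(-2) = -195/2*(-2) = 195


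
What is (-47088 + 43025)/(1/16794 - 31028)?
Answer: 68234022/521084231 ≈ 0.13095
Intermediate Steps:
(-47088 + 43025)/(1/16794 - 31028) = -4063/(1/16794 - 31028) = -4063/(-521084231/16794) = -4063*(-16794/521084231) = 68234022/521084231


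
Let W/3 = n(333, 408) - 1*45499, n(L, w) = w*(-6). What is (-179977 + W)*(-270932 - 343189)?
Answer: 198863433978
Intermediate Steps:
n(L, w) = -6*w
W = -143841 (W = 3*(-6*408 - 1*45499) = 3*(-2448 - 45499) = 3*(-47947) = -143841)
(-179977 + W)*(-270932 - 343189) = (-179977 - 143841)*(-270932 - 343189) = -323818*(-614121) = 198863433978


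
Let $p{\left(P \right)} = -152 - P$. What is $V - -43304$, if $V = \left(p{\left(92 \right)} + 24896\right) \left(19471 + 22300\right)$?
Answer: $1029781996$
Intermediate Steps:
$V = 1029738692$ ($V = \left(\left(-152 - 92\right) + 24896\right) \left(19471 + 22300\right) = \left(\left(-152 - 92\right) + 24896\right) 41771 = \left(-244 + 24896\right) 41771 = 24652 \cdot 41771 = 1029738692$)
$V - -43304 = 1029738692 - -43304 = 1029738692 + 43304 = 1029781996$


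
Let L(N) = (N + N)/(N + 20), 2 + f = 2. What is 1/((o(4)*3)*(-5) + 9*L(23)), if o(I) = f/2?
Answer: 43/414 ≈ 0.10386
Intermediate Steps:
f = 0 (f = -2 + 2 = 0)
o(I) = 0 (o(I) = 0/2 = 0*(½) = 0)
L(N) = 2*N/(20 + N) (L(N) = (2*N)/(20 + N) = 2*N/(20 + N))
1/((o(4)*3)*(-5) + 9*L(23)) = 1/((0*3)*(-5) + 9*(2*23/(20 + 23))) = 1/(0*(-5) + 9*(2*23/43)) = 1/(0 + 9*(2*23*(1/43))) = 1/(0 + 9*(46/43)) = 1/(0 + 414/43) = 1/(414/43) = 43/414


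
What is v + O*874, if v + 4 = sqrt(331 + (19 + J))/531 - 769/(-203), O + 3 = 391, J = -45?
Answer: 68839693/203 + sqrt(305)/531 ≈ 3.3911e+5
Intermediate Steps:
O = 388 (O = -3 + 391 = 388)
v = -43/203 + sqrt(305)/531 (v = -4 + (sqrt(331 + (19 - 45))/531 - 769/(-203)) = -4 + (sqrt(331 - 26)*(1/531) - 769*(-1/203)) = -4 + (sqrt(305)*(1/531) + 769/203) = -4 + (sqrt(305)/531 + 769/203) = -4 + (769/203 + sqrt(305)/531) = -43/203 + sqrt(305)/531 ≈ -0.17893)
v + O*874 = (-43/203 + sqrt(305)/531) + 388*874 = (-43/203 + sqrt(305)/531) + 339112 = 68839693/203 + sqrt(305)/531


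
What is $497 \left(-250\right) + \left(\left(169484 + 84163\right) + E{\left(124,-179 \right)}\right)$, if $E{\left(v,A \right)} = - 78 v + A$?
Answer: $119546$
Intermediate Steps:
$E{\left(v,A \right)} = A - 78 v$
$497 \left(-250\right) + \left(\left(169484 + 84163\right) + E{\left(124,-179 \right)}\right) = 497 \left(-250\right) + \left(\left(169484 + 84163\right) - 9851\right) = -124250 + \left(253647 - 9851\right) = -124250 + 243796 = 119546$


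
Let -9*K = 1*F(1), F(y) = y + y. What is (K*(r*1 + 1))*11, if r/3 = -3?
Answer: 176/9 ≈ 19.556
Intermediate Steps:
r = -9 (r = 3*(-3) = -9)
F(y) = 2*y
K = -2/9 (K = -2*1/9 = -2/9 ≈ -0.22222)
(K*(r*1 + 1))*11 = -2*(-9*1 + 1)/9*11 = -2*(-9 + 1)/9*11 = -2/9*(-8)*11 = (16/9)*11 = 176/9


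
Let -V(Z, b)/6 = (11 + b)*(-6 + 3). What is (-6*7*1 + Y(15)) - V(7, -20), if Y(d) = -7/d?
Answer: 1793/15 ≈ 119.53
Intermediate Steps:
V(Z, b) = 198 + 18*b (V(Z, b) = -6*(11 + b)*(-6 + 3) = -6*(11 + b)*(-3) = -6*(-33 - 3*b) = 198 + 18*b)
(-6*7*1 + Y(15)) - V(7, -20) = (-6*7*1 - 7/15) - (198 + 18*(-20)) = (-42*1 - 7*1/15) - (198 - 360) = (-42 - 7/15) - 1*(-162) = -637/15 + 162 = 1793/15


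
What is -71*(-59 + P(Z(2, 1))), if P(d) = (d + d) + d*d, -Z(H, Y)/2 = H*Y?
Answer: 3621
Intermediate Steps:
Z(H, Y) = -2*H*Y
P(d) = d**2 + 2*d (P(d) = 2*d + d**2 = d**2 + 2*d)
-71*(-59 + P(Z(2, 1))) = -71*(-59 + (-2*2*1)*(2 - 2*2*1)) = -71*(-59 - 4*(2 - 4)) = -71*(-59 - 4*(-2)) = -71*(-59 + 8) = -71*(-51) = 3621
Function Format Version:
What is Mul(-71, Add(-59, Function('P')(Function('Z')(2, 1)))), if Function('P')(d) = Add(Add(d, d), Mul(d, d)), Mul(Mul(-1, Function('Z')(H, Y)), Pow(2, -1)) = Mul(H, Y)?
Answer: 3621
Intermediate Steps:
Function('Z')(H, Y) = Mul(-2, H, Y) (Function('Z')(H, Y) = Mul(-2, Mul(H, Y)) = Mul(-2, H, Y))
Function('P')(d) = Add(Pow(d, 2), Mul(2, d)) (Function('P')(d) = Add(Mul(2, d), Pow(d, 2)) = Add(Pow(d, 2), Mul(2, d)))
Mul(-71, Add(-59, Function('P')(Function('Z')(2, 1)))) = Mul(-71, Add(-59, Mul(Mul(-2, 2, 1), Add(2, Mul(-2, 2, 1))))) = Mul(-71, Add(-59, Mul(-4, Add(2, -4)))) = Mul(-71, Add(-59, Mul(-4, -2))) = Mul(-71, Add(-59, 8)) = Mul(-71, -51) = 3621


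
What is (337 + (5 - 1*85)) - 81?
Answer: 176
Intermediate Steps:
(337 + (5 - 1*85)) - 81 = (337 + (5 - 85)) - 81 = (337 - 80) - 81 = 257 - 81 = 176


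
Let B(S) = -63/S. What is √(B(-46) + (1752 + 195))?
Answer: 5*√164910/46 ≈ 44.140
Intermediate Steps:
√(B(-46) + (1752 + 195)) = √(-63/(-46) + (1752 + 195)) = √(-63*(-1/46) + 1947) = √(63/46 + 1947) = √(89625/46) = 5*√164910/46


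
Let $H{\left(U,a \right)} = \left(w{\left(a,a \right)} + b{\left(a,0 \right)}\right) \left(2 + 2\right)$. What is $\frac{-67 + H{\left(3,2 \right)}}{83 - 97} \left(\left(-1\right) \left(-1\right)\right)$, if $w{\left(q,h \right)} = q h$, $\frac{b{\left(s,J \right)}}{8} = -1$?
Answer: $\frac{83}{14} \approx 5.9286$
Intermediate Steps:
$b{\left(s,J \right)} = -8$ ($b{\left(s,J \right)} = 8 \left(-1\right) = -8$)
$w{\left(q,h \right)} = h q$
$H{\left(U,a \right)} = -32 + 4 a^{2}$ ($H{\left(U,a \right)} = \left(a a - 8\right) \left(2 + 2\right) = \left(a^{2} - 8\right) 4 = \left(-8 + a^{2}\right) 4 = -32 + 4 a^{2}$)
$\frac{-67 + H{\left(3,2 \right)}}{83 - 97} \left(\left(-1\right) \left(-1\right)\right) = \frac{-67 - \left(32 - 4 \cdot 2^{2}\right)}{83 - 97} \left(\left(-1\right) \left(-1\right)\right) = \frac{-67 + \left(-32 + 4 \cdot 4\right)}{-14} \cdot 1 = \left(-67 + \left(-32 + 16\right)\right) \left(- \frac{1}{14}\right) 1 = \left(-67 - 16\right) \left(- \frac{1}{14}\right) 1 = \left(-83\right) \left(- \frac{1}{14}\right) 1 = \frac{83}{14} \cdot 1 = \frac{83}{14}$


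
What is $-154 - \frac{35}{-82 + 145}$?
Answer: $- \frac{1391}{9} \approx -154.56$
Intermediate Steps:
$-154 - \frac{35}{-82 + 145} = -154 - \frac{35}{63} = -154 - \frac{5}{9} = - \frac{1391}{9}$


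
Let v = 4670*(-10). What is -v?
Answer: 46700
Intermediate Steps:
v = -46700
-v = -1*(-46700) = 46700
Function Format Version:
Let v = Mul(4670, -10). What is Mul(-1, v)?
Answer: 46700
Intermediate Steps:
v = -46700
Mul(-1, v) = Mul(-1, -46700) = 46700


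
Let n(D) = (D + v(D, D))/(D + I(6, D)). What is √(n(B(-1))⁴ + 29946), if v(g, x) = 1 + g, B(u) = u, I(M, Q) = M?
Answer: √18716251/25 ≈ 173.05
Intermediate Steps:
n(D) = (1 + 2*D)/(6 + D) (n(D) = (D + (1 + D))/(D + 6) = (1 + 2*D)/(6 + D))
√(n(B(-1))⁴ + 29946) = √(((1 + 2*(-1))/(6 - 1))⁴ + 29946) = √(((1 - 2)/5)⁴ + 29946) = √(((⅕)*(-1))⁴ + 29946) = √((-⅕)⁴ + 29946) = √(1/625 + 29946) = √(18716251/625) = √18716251/25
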